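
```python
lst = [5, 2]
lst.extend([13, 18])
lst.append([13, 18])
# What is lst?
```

After line 1: lst = [5, 2]
After line 2 (extend unpacks [13, 18]): lst = [5, 2, 13, 18]
After line 3 (append adds [13, 18] as single element): lst = [5, 2, 13, 18, [13, 18]]

[5, 2, 13, 18, [13, 18]]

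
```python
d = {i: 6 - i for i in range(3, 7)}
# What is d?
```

{3: 3, 4: 2, 5: 1, 6: 0}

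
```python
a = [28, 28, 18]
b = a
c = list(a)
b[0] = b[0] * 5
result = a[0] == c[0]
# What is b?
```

After line 1: a = [28, 28, 18]
After line 2 (b = a, alias): a = [28, 28, 18], b = [28, 28, 18]
After line 3 (c = list(a) is a copy, new object): c = [28, 28, 18]
After line 4 (b[0] = 28 * 5 = 140; mutates shared a/b): a = b = [140, 28, 18], c = [28, 28, 18]
After line 5 (a[0] = 140, c[0] = 28; result = False)

[140, 28, 18]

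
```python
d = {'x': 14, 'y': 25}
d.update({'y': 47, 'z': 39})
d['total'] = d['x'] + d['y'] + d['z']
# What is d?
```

After line 1: d = {'x': 14, 'y': 25}
After line 2 (y overwritten, z added): d = {'x': 14, 'y': 47, 'z': 39}
After line 3 (total = 14 + 47 + 39 = 100): d = {'x': 14, 'y': 47, 'z': 39, 'total': 100}

{'x': 14, 'y': 47, 'z': 39, 'total': 100}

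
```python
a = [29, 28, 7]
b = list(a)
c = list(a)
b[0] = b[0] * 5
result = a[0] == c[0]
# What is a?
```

After line 1: a = [29, 28, 7]
After line 2 (b = list(a), copy): a = [29, 28, 7], b = [29, 28, 7]
After line 3 (c = list(a) is a copy, new object): c = [29, 28, 7]
After line 4 (b[0] = 29 * 5 = 145; only b mutates (copy)): a = [29, 28, 7], b = [145, 28, 7], c = [29, 28, 7]
After line 5 (a[0] = 29, c[0] = 29; result = True)

[29, 28, 7]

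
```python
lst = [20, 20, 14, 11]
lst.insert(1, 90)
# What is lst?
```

[20, 90, 20, 14, 11]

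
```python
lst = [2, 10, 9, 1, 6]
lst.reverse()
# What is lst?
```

[6, 1, 9, 10, 2]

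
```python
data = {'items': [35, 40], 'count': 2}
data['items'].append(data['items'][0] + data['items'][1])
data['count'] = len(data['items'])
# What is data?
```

After line 1: data = {'items': [35, 40], 'count': 2}
After line 2 (append 35 + 40 = 75): data = {'items': [35, 40, 75], 'count': 2}
After line 3 (count = len(items) = 3): data = {'items': [35, 40, 75], 'count': 3}

{'items': [35, 40, 75], 'count': 3}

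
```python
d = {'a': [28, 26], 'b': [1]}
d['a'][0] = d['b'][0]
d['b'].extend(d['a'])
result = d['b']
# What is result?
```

After line 1: d = {'a': [28, 26], 'b': [1]}
After line 2 (a[0] = b[0] = 1): d = {'a': [1, 26], 'b': [1]}
After line 3 (b.extend(a) appends [1, 26]): d = {'a': [1, 26], 'b': [1, 1, 26]}
After line 4: result = d['b'] = [1, 1, 26]

[1, 1, 26]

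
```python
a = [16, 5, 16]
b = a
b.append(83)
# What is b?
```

After line 1: a = [16, 5, 16]
After line 2 (b = a is an alias, same object): a = [16, 5, 16], b = [16, 5, 16]
After line 3 (b.append mutates the shared list): a = [16, 5, 16, 83], b = [16, 5, 16, 83]

[16, 5, 16, 83]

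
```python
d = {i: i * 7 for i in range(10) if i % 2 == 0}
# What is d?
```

{0: 0, 2: 14, 4: 28, 6: 42, 8: 56}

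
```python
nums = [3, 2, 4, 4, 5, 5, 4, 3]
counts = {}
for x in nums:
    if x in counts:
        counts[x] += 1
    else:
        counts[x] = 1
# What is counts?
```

Initial: counts = {}, nums = [3, 2, 4, 4, 5, 5, 4, 3]
See 3: counts = {3: 1}
See 2: counts = {3: 1, 2: 1}
See 4: counts = {3: 1, 2: 1, 4: 1}
See 4: counts = {3: 1, 2: 1, 4: 2}
See 5: counts = {3: 1, 2: 1, 4: 2, 5: 1}
See 5: counts = {3: 1, 2: 1, 4: 2, 5: 2}
See 4: counts = {3: 1, 2: 1, 4: 3, 5: 2}
See 3: counts = {3: 2, 2: 1, 4: 3, 5: 2}

{3: 2, 2: 1, 4: 3, 5: 2}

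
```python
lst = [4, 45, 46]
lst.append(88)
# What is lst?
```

[4, 45, 46, 88]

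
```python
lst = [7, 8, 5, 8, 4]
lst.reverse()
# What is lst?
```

[4, 8, 5, 8, 7]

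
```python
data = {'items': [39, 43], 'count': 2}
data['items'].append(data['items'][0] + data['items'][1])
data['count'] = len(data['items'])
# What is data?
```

After line 1: data = {'items': [39, 43], 'count': 2}
After line 2 (append 39 + 43 = 82): data = {'items': [39, 43, 82], 'count': 2}
After line 3 (count = len(items) = 3): data = {'items': [39, 43, 82], 'count': 3}

{'items': [39, 43, 82], 'count': 3}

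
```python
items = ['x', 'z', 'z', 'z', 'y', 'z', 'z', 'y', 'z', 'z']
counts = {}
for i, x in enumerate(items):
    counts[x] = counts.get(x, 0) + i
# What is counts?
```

Initial: counts = {}, items = ['x', 'z', 'z', 'z', 'y', 'z', 'z', 'y', 'z', 'z']
i=0, x='x': counts = {'x': 0}
i=1, x='z': counts = {'x': 0, 'z': 1}
i=2, x='z': counts = {'x': 0, 'z': 3}
i=3, x='z': counts = {'x': 0, 'z': 6}
i=4, x='y': counts = {'x': 0, 'z': 6, 'y': 4}
i=5, x='z': counts = {'x': 0, 'z': 11, 'y': 4}
i=6, x='z': counts = {'x': 0, 'z': 17, 'y': 4}
i=7, x='y': counts = {'x': 0, 'z': 17, 'y': 11}
i=8, x='z': counts = {'x': 0, 'z': 25, 'y': 11}
i=9, x='z': counts = {'x': 0, 'z': 34, 'y': 11}

{'x': 0, 'z': 34, 'y': 11}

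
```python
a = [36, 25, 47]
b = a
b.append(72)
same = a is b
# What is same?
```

After line 1: a = [36, 25, 47]
After line 2 (b = a is an alias, same object): a = [36, 25, 47], b = [36, 25, 47]
After line 3 (b.append mutates the shared list): a = [36, 25, 47, 72], b = [36, 25, 47, 72]
After line 4 (same = a is b; same object -> True): same = True

True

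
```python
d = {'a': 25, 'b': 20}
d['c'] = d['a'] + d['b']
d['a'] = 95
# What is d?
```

After line 1: d = {'a': 25, 'b': 20}
After line 2 (d['c'] = 25 + 20): d = {'a': 25, 'b': 20, 'c': 45}
After line 3: d = {'a': 95, 'b': 20, 'c': 45}

{'a': 95, 'b': 20, 'c': 45}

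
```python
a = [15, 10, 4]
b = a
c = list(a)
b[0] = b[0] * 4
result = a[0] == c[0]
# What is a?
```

After line 1: a = [15, 10, 4]
After line 2 (b = a, alias): a = [15, 10, 4], b = [15, 10, 4]
After line 3 (c = list(a) is a copy, new object): c = [15, 10, 4]
After line 4 (b[0] = 15 * 4 = 60; mutates shared a/b): a = b = [60, 10, 4], c = [15, 10, 4]
After line 5 (a[0] = 60, c[0] = 15; result = False)

[60, 10, 4]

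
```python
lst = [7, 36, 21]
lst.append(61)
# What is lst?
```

[7, 36, 21, 61]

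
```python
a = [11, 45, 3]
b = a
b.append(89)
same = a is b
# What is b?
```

After line 1: a = [11, 45, 3]
After line 2 (b = a is an alias, same object): a = [11, 45, 3], b = [11, 45, 3]
After line 3 (b.append mutates the shared list): a = [11, 45, 3, 89], b = [11, 45, 3, 89]
After line 4 (same = a is b; same object -> True): same = True

[11, 45, 3, 89]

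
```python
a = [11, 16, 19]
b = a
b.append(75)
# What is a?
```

After line 1: a = [11, 16, 19]
After line 2 (b = a is an alias, same object): a = [11, 16, 19], b = [11, 16, 19]
After line 3 (b.append mutates the shared list): a = [11, 16, 19, 75], b = [11, 16, 19, 75]

[11, 16, 19, 75]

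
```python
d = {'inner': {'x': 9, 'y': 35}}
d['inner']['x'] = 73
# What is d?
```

After line 1: d = {'inner': {'x': 9, 'y': 35}}
After line 2 (inner x overwritten): d = {'inner': {'x': 73, 'y': 35}}

{'inner': {'x': 73, 'y': 35}}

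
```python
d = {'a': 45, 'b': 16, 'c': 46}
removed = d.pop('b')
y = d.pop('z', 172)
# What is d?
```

After line 1: d = {'a': 45, 'b': 16, 'c': 46}
After line 2 (pop 'b' returns 16): d = {'a': 45, 'c': 46}, removed = 16
After line 3 (pop 'z' missing, returns default 172): d = {'a': 45, 'c': 46}, y = 172

{'a': 45, 'c': 46}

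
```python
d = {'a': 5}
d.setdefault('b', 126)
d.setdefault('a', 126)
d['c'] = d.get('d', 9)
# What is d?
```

After line 1: d = {'a': 5}
After line 2 (setdefault adds 'b'=126): d = {'a': 5, 'b': 126}
After line 3 (setdefault 'a' no-op, already exists): d = {'a': 5, 'b': 126}
After line 4 (get('d', 9) returns default since 'd' not in d): d = {'a': 5, 'b': 126, 'c': 9}

{'a': 5, 'b': 126, 'c': 9}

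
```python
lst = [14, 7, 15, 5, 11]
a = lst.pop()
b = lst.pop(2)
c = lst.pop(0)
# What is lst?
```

After line 1: lst = [14, 7, 15, 5, 11]
After line 2 (pop() -> a = 11): lst = [14, 7, 15, 5]
After line 3 (pop(2) -> b = 15): lst = [14, 7, 5]
After line 4 (pop(0) -> c = 14): lst = [7, 5]

[7, 5]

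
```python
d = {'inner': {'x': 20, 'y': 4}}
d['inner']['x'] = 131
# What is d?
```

After line 1: d = {'inner': {'x': 20, 'y': 4}}
After line 2 (inner x overwritten): d = {'inner': {'x': 131, 'y': 4}}

{'inner': {'x': 131, 'y': 4}}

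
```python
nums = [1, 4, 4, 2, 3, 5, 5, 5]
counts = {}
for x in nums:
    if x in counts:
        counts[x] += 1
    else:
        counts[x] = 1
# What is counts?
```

Initial: counts = {}, nums = [1, 4, 4, 2, 3, 5, 5, 5]
See 1: counts = {1: 1}
See 4: counts = {1: 1, 4: 1}
See 4: counts = {1: 1, 4: 2}
See 2: counts = {1: 1, 4: 2, 2: 1}
See 3: counts = {1: 1, 4: 2, 2: 1, 3: 1}
See 5: counts = {1: 1, 4: 2, 2: 1, 3: 1, 5: 1}
See 5: counts = {1: 1, 4: 2, 2: 1, 3: 1, 5: 2}
See 5: counts = {1: 1, 4: 2, 2: 1, 3: 1, 5: 3}

{1: 1, 4: 2, 2: 1, 3: 1, 5: 3}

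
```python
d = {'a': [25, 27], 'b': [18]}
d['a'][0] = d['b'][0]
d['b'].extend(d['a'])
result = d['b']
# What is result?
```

After line 1: d = {'a': [25, 27], 'b': [18]}
After line 2 (a[0] = b[0] = 18): d = {'a': [18, 27], 'b': [18]}
After line 3 (b.extend(a) appends [18, 27]): d = {'a': [18, 27], 'b': [18, 18, 27]}
After line 4: result = d['b'] = [18, 18, 27]

[18, 18, 27]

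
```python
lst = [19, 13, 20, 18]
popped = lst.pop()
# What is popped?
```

18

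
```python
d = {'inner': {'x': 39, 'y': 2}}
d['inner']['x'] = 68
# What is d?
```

After line 1: d = {'inner': {'x': 39, 'y': 2}}
After line 2 (inner x overwritten): d = {'inner': {'x': 68, 'y': 2}}

{'inner': {'x': 68, 'y': 2}}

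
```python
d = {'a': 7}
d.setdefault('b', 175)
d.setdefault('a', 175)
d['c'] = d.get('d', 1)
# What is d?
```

After line 1: d = {'a': 7}
After line 2 (setdefault adds 'b'=175): d = {'a': 7, 'b': 175}
After line 3 (setdefault 'a' no-op, already exists): d = {'a': 7, 'b': 175}
After line 4 (get('d', 1) returns default since 'd' not in d): d = {'a': 7, 'b': 175, 'c': 1}

{'a': 7, 'b': 175, 'c': 1}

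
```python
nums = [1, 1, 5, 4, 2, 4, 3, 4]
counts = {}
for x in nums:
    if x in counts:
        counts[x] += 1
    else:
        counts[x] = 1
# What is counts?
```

Initial: counts = {}, nums = [1, 1, 5, 4, 2, 4, 3, 4]
See 1: counts = {1: 1}
See 1: counts = {1: 2}
See 5: counts = {1: 2, 5: 1}
See 4: counts = {1: 2, 5: 1, 4: 1}
See 2: counts = {1: 2, 5: 1, 4: 1, 2: 1}
See 4: counts = {1: 2, 5: 1, 4: 2, 2: 1}
See 3: counts = {1: 2, 5: 1, 4: 2, 2: 1, 3: 1}
See 4: counts = {1: 2, 5: 1, 4: 3, 2: 1, 3: 1}

{1: 2, 5: 1, 4: 3, 2: 1, 3: 1}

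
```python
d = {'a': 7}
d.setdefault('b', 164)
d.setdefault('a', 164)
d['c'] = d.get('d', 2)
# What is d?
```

After line 1: d = {'a': 7}
After line 2 (setdefault adds 'b'=164): d = {'a': 7, 'b': 164}
After line 3 (setdefault 'a' no-op, already exists): d = {'a': 7, 'b': 164}
After line 4 (get('d', 2) returns default since 'd' not in d): d = {'a': 7, 'b': 164, 'c': 2}

{'a': 7, 'b': 164, 'c': 2}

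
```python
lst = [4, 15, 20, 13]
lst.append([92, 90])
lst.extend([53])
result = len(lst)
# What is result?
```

After line 1: lst = [4, 15, 20, 13]
After line 2 (append adds [92, 90] as single element): lst = [4, 15, 20, 13, [92, 90]]
After line 3 (extend unpacks [53], adds 53): lst = [4, 15, 20, 13, [92, 90], 53]
After line 4: result = len(lst) = 6

6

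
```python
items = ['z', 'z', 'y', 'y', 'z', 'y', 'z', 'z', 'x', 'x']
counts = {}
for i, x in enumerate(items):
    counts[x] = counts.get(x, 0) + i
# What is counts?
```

Initial: counts = {}, items = ['z', 'z', 'y', 'y', 'z', 'y', 'z', 'z', 'x', 'x']
i=0, x='z': counts = {'z': 0}
i=1, x='z': counts = {'z': 1}
i=2, x='y': counts = {'z': 1, 'y': 2}
i=3, x='y': counts = {'z': 1, 'y': 5}
i=4, x='z': counts = {'z': 5, 'y': 5}
i=5, x='y': counts = {'z': 5, 'y': 10}
i=6, x='z': counts = {'z': 11, 'y': 10}
i=7, x='z': counts = {'z': 18, 'y': 10}
i=8, x='x': counts = {'z': 18, 'y': 10, 'x': 8}
i=9, x='x': counts = {'z': 18, 'y': 10, 'x': 17}

{'z': 18, 'y': 10, 'x': 17}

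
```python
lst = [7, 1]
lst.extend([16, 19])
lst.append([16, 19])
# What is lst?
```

After line 1: lst = [7, 1]
After line 2 (extend unpacks [16, 19]): lst = [7, 1, 16, 19]
After line 3 (append adds [16, 19] as single element): lst = [7, 1, 16, 19, [16, 19]]

[7, 1, 16, 19, [16, 19]]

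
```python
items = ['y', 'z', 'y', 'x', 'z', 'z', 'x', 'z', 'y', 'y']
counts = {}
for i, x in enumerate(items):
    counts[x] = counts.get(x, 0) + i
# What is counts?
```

Initial: counts = {}, items = ['y', 'z', 'y', 'x', 'z', 'z', 'x', 'z', 'y', 'y']
i=0, x='y': counts = {'y': 0}
i=1, x='z': counts = {'y': 0, 'z': 1}
i=2, x='y': counts = {'y': 2, 'z': 1}
i=3, x='x': counts = {'y': 2, 'z': 1, 'x': 3}
i=4, x='z': counts = {'y': 2, 'z': 5, 'x': 3}
i=5, x='z': counts = {'y': 2, 'z': 10, 'x': 3}
i=6, x='x': counts = {'y': 2, 'z': 10, 'x': 9}
i=7, x='z': counts = {'y': 2, 'z': 17, 'x': 9}
i=8, x='y': counts = {'y': 10, 'z': 17, 'x': 9}
i=9, x='y': counts = {'y': 19, 'z': 17, 'x': 9}

{'y': 19, 'z': 17, 'x': 9}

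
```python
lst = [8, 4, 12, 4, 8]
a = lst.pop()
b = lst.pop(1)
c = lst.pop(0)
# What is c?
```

After line 1: lst = [8, 4, 12, 4, 8]
After line 2 (pop() -> a = 8): lst = [8, 4, 12, 4]
After line 3 (pop(1) -> b = 4): lst = [8, 12, 4]
After line 4 (pop(0) -> c = 8): lst = [12, 4]

8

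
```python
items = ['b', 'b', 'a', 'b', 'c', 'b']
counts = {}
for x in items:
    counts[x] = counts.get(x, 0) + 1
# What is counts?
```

Initial: counts = {}, items = ['b', 'b', 'a', 'b', 'c', 'b']
See 'b': counts = {'b': 1}
See 'b': counts = {'b': 2}
See 'a': counts = {'b': 2, 'a': 1}
See 'b': counts = {'b': 3, 'a': 1}
See 'c': counts = {'b': 3, 'a': 1, 'c': 1}
See 'b': counts = {'b': 4, 'a': 1, 'c': 1}

{'b': 4, 'a': 1, 'c': 1}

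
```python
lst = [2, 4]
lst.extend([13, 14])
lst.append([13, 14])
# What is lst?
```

After line 1: lst = [2, 4]
After line 2 (extend unpacks [13, 14]): lst = [2, 4, 13, 14]
After line 3 (append adds [13, 14] as single element): lst = [2, 4, 13, 14, [13, 14]]

[2, 4, 13, 14, [13, 14]]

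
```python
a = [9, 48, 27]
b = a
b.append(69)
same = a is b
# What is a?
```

After line 1: a = [9, 48, 27]
After line 2 (b = a is an alias, same object): a = [9, 48, 27], b = [9, 48, 27]
After line 3 (b.append mutates the shared list): a = [9, 48, 27, 69], b = [9, 48, 27, 69]
After line 4 (same = a is b; same object -> True): same = True

[9, 48, 27, 69]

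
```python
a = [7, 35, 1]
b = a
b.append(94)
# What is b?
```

After line 1: a = [7, 35, 1]
After line 2 (b = a is an alias, same object): a = [7, 35, 1], b = [7, 35, 1]
After line 3 (b.append mutates the shared list): a = [7, 35, 1, 94], b = [7, 35, 1, 94]

[7, 35, 1, 94]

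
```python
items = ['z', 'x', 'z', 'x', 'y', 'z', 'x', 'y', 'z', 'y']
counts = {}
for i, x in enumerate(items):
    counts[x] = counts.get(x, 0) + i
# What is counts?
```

Initial: counts = {}, items = ['z', 'x', 'z', 'x', 'y', 'z', 'x', 'y', 'z', 'y']
i=0, x='z': counts = {'z': 0}
i=1, x='x': counts = {'z': 0, 'x': 1}
i=2, x='z': counts = {'z': 2, 'x': 1}
i=3, x='x': counts = {'z': 2, 'x': 4}
i=4, x='y': counts = {'z': 2, 'x': 4, 'y': 4}
i=5, x='z': counts = {'z': 7, 'x': 4, 'y': 4}
i=6, x='x': counts = {'z': 7, 'x': 10, 'y': 4}
i=7, x='y': counts = {'z': 7, 'x': 10, 'y': 11}
i=8, x='z': counts = {'z': 15, 'x': 10, 'y': 11}
i=9, x='y': counts = {'z': 15, 'x': 10, 'y': 20}

{'z': 15, 'x': 10, 'y': 20}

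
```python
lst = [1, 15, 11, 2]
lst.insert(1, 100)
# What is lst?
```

[1, 100, 15, 11, 2]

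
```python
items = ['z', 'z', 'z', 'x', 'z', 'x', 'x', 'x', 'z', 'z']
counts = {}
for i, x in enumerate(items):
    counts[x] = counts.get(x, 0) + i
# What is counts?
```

Initial: counts = {}, items = ['z', 'z', 'z', 'x', 'z', 'x', 'x', 'x', 'z', 'z']
i=0, x='z': counts = {'z': 0}
i=1, x='z': counts = {'z': 1}
i=2, x='z': counts = {'z': 3}
i=3, x='x': counts = {'z': 3, 'x': 3}
i=4, x='z': counts = {'z': 7, 'x': 3}
i=5, x='x': counts = {'z': 7, 'x': 8}
i=6, x='x': counts = {'z': 7, 'x': 14}
i=7, x='x': counts = {'z': 7, 'x': 21}
i=8, x='z': counts = {'z': 15, 'x': 21}
i=9, x='z': counts = {'z': 24, 'x': 21}

{'z': 24, 'x': 21}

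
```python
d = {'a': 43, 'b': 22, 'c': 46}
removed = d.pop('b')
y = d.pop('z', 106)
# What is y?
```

After line 1: d = {'a': 43, 'b': 22, 'c': 46}
After line 2 (pop 'b' returns 22): d = {'a': 43, 'c': 46}, removed = 22
After line 3 (pop 'z' missing, returns default 106): d = {'a': 43, 'c': 46}, y = 106

106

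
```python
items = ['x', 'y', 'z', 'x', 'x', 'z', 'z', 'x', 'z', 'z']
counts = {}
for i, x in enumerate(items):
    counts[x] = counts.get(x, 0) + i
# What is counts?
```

Initial: counts = {}, items = ['x', 'y', 'z', 'x', 'x', 'z', 'z', 'x', 'z', 'z']
i=0, x='x': counts = {'x': 0}
i=1, x='y': counts = {'x': 0, 'y': 1}
i=2, x='z': counts = {'x': 0, 'y': 1, 'z': 2}
i=3, x='x': counts = {'x': 3, 'y': 1, 'z': 2}
i=4, x='x': counts = {'x': 7, 'y': 1, 'z': 2}
i=5, x='z': counts = {'x': 7, 'y': 1, 'z': 7}
i=6, x='z': counts = {'x': 7, 'y': 1, 'z': 13}
i=7, x='x': counts = {'x': 14, 'y': 1, 'z': 13}
i=8, x='z': counts = {'x': 14, 'y': 1, 'z': 21}
i=9, x='z': counts = {'x': 14, 'y': 1, 'z': 30}

{'x': 14, 'y': 1, 'z': 30}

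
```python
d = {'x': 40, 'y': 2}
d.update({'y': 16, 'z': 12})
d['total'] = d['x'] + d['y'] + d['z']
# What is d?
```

After line 1: d = {'x': 40, 'y': 2}
After line 2 (y overwritten, z added): d = {'x': 40, 'y': 16, 'z': 12}
After line 3 (total = 40 + 16 + 12 = 68): d = {'x': 40, 'y': 16, 'z': 12, 'total': 68}

{'x': 40, 'y': 16, 'z': 12, 'total': 68}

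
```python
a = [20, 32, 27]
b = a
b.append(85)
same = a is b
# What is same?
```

After line 1: a = [20, 32, 27]
After line 2 (b = a is an alias, same object): a = [20, 32, 27], b = [20, 32, 27]
After line 3 (b.append mutates the shared list): a = [20, 32, 27, 85], b = [20, 32, 27, 85]
After line 4 (same = a is b; same object -> True): same = True

True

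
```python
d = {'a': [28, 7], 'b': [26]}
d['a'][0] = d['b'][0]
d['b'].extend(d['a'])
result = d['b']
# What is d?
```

After line 1: d = {'a': [28, 7], 'b': [26]}
After line 2 (a[0] = b[0] = 26): d = {'a': [26, 7], 'b': [26]}
After line 3 (b.extend(a) appends [26, 7]): d = {'a': [26, 7], 'b': [26, 26, 7]}
After line 4: result = d['b'] = [26, 26, 7]

{'a': [26, 7], 'b': [26, 26, 7]}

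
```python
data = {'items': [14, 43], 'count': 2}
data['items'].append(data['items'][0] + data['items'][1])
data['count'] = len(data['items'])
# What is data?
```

After line 1: data = {'items': [14, 43], 'count': 2}
After line 2 (append 14 + 43 = 57): data = {'items': [14, 43, 57], 'count': 2}
After line 3 (count = len(items) = 3): data = {'items': [14, 43, 57], 'count': 3}

{'items': [14, 43, 57], 'count': 3}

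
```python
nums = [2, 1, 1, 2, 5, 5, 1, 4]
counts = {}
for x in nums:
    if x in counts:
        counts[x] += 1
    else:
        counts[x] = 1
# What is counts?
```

Initial: counts = {}, nums = [2, 1, 1, 2, 5, 5, 1, 4]
See 2: counts = {2: 1}
See 1: counts = {2: 1, 1: 1}
See 1: counts = {2: 1, 1: 2}
See 2: counts = {2: 2, 1: 2}
See 5: counts = {2: 2, 1: 2, 5: 1}
See 5: counts = {2: 2, 1: 2, 5: 2}
See 1: counts = {2: 2, 1: 3, 5: 2}
See 4: counts = {2: 2, 1: 3, 5: 2, 4: 1}

{2: 2, 1: 3, 5: 2, 4: 1}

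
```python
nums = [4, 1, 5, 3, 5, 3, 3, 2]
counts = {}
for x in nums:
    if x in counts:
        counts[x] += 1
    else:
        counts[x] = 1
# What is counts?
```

Initial: counts = {}, nums = [4, 1, 5, 3, 5, 3, 3, 2]
See 4: counts = {4: 1}
See 1: counts = {4: 1, 1: 1}
See 5: counts = {4: 1, 1: 1, 5: 1}
See 3: counts = {4: 1, 1: 1, 5: 1, 3: 1}
See 5: counts = {4: 1, 1: 1, 5: 2, 3: 1}
See 3: counts = {4: 1, 1: 1, 5: 2, 3: 2}
See 3: counts = {4: 1, 1: 1, 5: 2, 3: 3}
See 2: counts = {4: 1, 1: 1, 5: 2, 3: 3, 2: 1}

{4: 1, 1: 1, 5: 2, 3: 3, 2: 1}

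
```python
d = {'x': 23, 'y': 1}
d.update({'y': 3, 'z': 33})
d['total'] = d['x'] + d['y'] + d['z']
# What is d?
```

After line 1: d = {'x': 23, 'y': 1}
After line 2 (y overwritten, z added): d = {'x': 23, 'y': 3, 'z': 33}
After line 3 (total = 23 + 3 + 33 = 59): d = {'x': 23, 'y': 3, 'z': 33, 'total': 59}

{'x': 23, 'y': 3, 'z': 33, 'total': 59}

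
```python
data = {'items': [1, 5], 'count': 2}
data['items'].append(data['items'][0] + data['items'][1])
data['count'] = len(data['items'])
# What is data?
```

After line 1: data = {'items': [1, 5], 'count': 2}
After line 2 (append 1 + 5 = 6): data = {'items': [1, 5, 6], 'count': 2}
After line 3 (count = len(items) = 3): data = {'items': [1, 5, 6], 'count': 3}

{'items': [1, 5, 6], 'count': 3}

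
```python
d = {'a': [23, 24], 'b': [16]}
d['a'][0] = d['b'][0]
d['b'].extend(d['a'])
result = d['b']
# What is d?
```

After line 1: d = {'a': [23, 24], 'b': [16]}
After line 2 (a[0] = b[0] = 16): d = {'a': [16, 24], 'b': [16]}
After line 3 (b.extend(a) appends [16, 24]): d = {'a': [16, 24], 'b': [16, 16, 24]}
After line 4: result = d['b'] = [16, 16, 24]

{'a': [16, 24], 'b': [16, 16, 24]}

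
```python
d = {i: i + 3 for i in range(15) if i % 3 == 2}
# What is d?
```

{2: 5, 5: 8, 8: 11, 11: 14, 14: 17}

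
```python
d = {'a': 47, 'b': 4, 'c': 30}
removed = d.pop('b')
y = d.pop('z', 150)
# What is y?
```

After line 1: d = {'a': 47, 'b': 4, 'c': 30}
After line 2 (pop 'b' returns 4): d = {'a': 47, 'c': 30}, removed = 4
After line 3 (pop 'z' missing, returns default 150): d = {'a': 47, 'c': 30}, y = 150

150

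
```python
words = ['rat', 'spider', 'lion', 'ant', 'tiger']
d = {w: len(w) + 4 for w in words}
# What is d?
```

{'rat': 7, 'spider': 10, 'lion': 8, 'ant': 7, 'tiger': 9}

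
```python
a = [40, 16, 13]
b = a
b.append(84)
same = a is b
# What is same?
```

After line 1: a = [40, 16, 13]
After line 2 (b = a is an alias, same object): a = [40, 16, 13], b = [40, 16, 13]
After line 3 (b.append mutates the shared list): a = [40, 16, 13, 84], b = [40, 16, 13, 84]
After line 4 (same = a is b; same object -> True): same = True

True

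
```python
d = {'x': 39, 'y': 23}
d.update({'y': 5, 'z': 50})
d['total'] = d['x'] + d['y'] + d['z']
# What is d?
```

After line 1: d = {'x': 39, 'y': 23}
After line 2 (y overwritten, z added): d = {'x': 39, 'y': 5, 'z': 50}
After line 3 (total = 39 + 5 + 50 = 94): d = {'x': 39, 'y': 5, 'z': 50, 'total': 94}

{'x': 39, 'y': 5, 'z': 50, 'total': 94}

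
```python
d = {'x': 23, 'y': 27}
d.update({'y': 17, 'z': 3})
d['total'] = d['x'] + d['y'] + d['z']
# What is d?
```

After line 1: d = {'x': 23, 'y': 27}
After line 2 (y overwritten, z added): d = {'x': 23, 'y': 17, 'z': 3}
After line 3 (total = 23 + 17 + 3 = 43): d = {'x': 23, 'y': 17, 'z': 3, 'total': 43}

{'x': 23, 'y': 17, 'z': 3, 'total': 43}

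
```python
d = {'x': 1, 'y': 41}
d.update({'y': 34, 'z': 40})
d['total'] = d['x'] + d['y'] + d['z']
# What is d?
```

After line 1: d = {'x': 1, 'y': 41}
After line 2 (y overwritten, z added): d = {'x': 1, 'y': 34, 'z': 40}
After line 3 (total = 1 + 34 + 40 = 75): d = {'x': 1, 'y': 34, 'z': 40, 'total': 75}

{'x': 1, 'y': 34, 'z': 40, 'total': 75}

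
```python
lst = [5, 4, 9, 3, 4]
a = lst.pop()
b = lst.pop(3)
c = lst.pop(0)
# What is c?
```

After line 1: lst = [5, 4, 9, 3, 4]
After line 2 (pop() -> a = 4): lst = [5, 4, 9, 3]
After line 3 (pop(3) -> b = 3): lst = [5, 4, 9]
After line 4 (pop(0) -> c = 5): lst = [4, 9]

5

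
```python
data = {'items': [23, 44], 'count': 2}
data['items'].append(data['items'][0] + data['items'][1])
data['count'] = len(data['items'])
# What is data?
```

After line 1: data = {'items': [23, 44], 'count': 2}
After line 2 (append 23 + 44 = 67): data = {'items': [23, 44, 67], 'count': 2}
After line 3 (count = len(items) = 3): data = {'items': [23, 44, 67], 'count': 3}

{'items': [23, 44, 67], 'count': 3}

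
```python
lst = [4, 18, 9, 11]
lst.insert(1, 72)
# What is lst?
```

[4, 72, 18, 9, 11]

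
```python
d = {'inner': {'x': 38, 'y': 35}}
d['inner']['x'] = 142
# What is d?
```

After line 1: d = {'inner': {'x': 38, 'y': 35}}
After line 2 (inner x overwritten): d = {'inner': {'x': 142, 'y': 35}}

{'inner': {'x': 142, 'y': 35}}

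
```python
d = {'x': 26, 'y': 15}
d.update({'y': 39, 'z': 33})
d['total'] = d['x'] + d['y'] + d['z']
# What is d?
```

After line 1: d = {'x': 26, 'y': 15}
After line 2 (y overwritten, z added): d = {'x': 26, 'y': 39, 'z': 33}
After line 3 (total = 26 + 39 + 33 = 98): d = {'x': 26, 'y': 39, 'z': 33, 'total': 98}

{'x': 26, 'y': 39, 'z': 33, 'total': 98}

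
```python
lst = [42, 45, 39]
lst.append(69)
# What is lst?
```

[42, 45, 39, 69]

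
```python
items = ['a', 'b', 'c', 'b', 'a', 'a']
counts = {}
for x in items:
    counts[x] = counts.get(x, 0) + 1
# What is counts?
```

Initial: counts = {}, items = ['a', 'b', 'c', 'b', 'a', 'a']
See 'a': counts = {'a': 1}
See 'b': counts = {'a': 1, 'b': 1}
See 'c': counts = {'a': 1, 'b': 1, 'c': 1}
See 'b': counts = {'a': 1, 'b': 2, 'c': 1}
See 'a': counts = {'a': 2, 'b': 2, 'c': 1}
See 'a': counts = {'a': 3, 'b': 2, 'c': 1}

{'a': 3, 'b': 2, 'c': 1}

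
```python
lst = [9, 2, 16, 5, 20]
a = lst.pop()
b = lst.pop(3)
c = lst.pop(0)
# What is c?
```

After line 1: lst = [9, 2, 16, 5, 20]
After line 2 (pop() -> a = 20): lst = [9, 2, 16, 5]
After line 3 (pop(3) -> b = 5): lst = [9, 2, 16]
After line 4 (pop(0) -> c = 9): lst = [2, 16]

9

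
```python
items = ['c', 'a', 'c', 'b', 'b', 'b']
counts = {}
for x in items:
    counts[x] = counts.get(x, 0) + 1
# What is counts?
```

Initial: counts = {}, items = ['c', 'a', 'c', 'b', 'b', 'b']
See 'c': counts = {'c': 1}
See 'a': counts = {'c': 1, 'a': 1}
See 'c': counts = {'c': 2, 'a': 1}
See 'b': counts = {'c': 2, 'a': 1, 'b': 1}
See 'b': counts = {'c': 2, 'a': 1, 'b': 2}
See 'b': counts = {'c': 2, 'a': 1, 'b': 3}

{'c': 2, 'a': 1, 'b': 3}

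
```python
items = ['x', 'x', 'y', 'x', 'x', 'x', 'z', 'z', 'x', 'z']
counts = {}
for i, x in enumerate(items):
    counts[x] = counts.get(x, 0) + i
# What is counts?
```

Initial: counts = {}, items = ['x', 'x', 'y', 'x', 'x', 'x', 'z', 'z', 'x', 'z']
i=0, x='x': counts = {'x': 0}
i=1, x='x': counts = {'x': 1}
i=2, x='y': counts = {'x': 1, 'y': 2}
i=3, x='x': counts = {'x': 4, 'y': 2}
i=4, x='x': counts = {'x': 8, 'y': 2}
i=5, x='x': counts = {'x': 13, 'y': 2}
i=6, x='z': counts = {'x': 13, 'y': 2, 'z': 6}
i=7, x='z': counts = {'x': 13, 'y': 2, 'z': 13}
i=8, x='x': counts = {'x': 21, 'y': 2, 'z': 13}
i=9, x='z': counts = {'x': 21, 'y': 2, 'z': 22}

{'x': 21, 'y': 2, 'z': 22}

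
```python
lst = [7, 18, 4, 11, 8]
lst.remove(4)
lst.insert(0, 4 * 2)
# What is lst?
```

After line 1: lst = [7, 18, 4, 11, 8]
After line 2 (remove first 4): lst = [7, 18, 11, 8]
After line 3 (insert 8 at index 0): lst = [8, 7, 18, 11, 8]

[8, 7, 18, 11, 8]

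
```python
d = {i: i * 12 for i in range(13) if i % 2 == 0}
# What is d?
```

{0: 0, 2: 24, 4: 48, 6: 72, 8: 96, 10: 120, 12: 144}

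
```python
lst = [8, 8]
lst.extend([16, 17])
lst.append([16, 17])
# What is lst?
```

After line 1: lst = [8, 8]
After line 2 (extend unpacks [16, 17]): lst = [8, 8, 16, 17]
After line 3 (append adds [16, 17] as single element): lst = [8, 8, 16, 17, [16, 17]]

[8, 8, 16, 17, [16, 17]]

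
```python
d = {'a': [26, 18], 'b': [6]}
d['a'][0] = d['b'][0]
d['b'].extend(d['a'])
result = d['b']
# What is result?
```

After line 1: d = {'a': [26, 18], 'b': [6]}
After line 2 (a[0] = b[0] = 6): d = {'a': [6, 18], 'b': [6]}
After line 3 (b.extend(a) appends [6, 18]): d = {'a': [6, 18], 'b': [6, 6, 18]}
After line 4: result = d['b'] = [6, 6, 18]

[6, 6, 18]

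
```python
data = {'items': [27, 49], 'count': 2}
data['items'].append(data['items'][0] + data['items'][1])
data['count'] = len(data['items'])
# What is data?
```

After line 1: data = {'items': [27, 49], 'count': 2}
After line 2 (append 27 + 49 = 76): data = {'items': [27, 49, 76], 'count': 2}
After line 3 (count = len(items) = 3): data = {'items': [27, 49, 76], 'count': 3}

{'items': [27, 49, 76], 'count': 3}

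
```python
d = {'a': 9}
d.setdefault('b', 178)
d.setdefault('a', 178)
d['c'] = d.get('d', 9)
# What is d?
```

After line 1: d = {'a': 9}
After line 2 (setdefault adds 'b'=178): d = {'a': 9, 'b': 178}
After line 3 (setdefault 'a' no-op, already exists): d = {'a': 9, 'b': 178}
After line 4 (get('d', 9) returns default since 'd' not in d): d = {'a': 9, 'b': 178, 'c': 9}

{'a': 9, 'b': 178, 'c': 9}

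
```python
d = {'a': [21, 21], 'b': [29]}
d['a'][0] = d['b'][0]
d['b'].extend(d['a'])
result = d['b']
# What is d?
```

After line 1: d = {'a': [21, 21], 'b': [29]}
After line 2 (a[0] = b[0] = 29): d = {'a': [29, 21], 'b': [29]}
After line 3 (b.extend(a) appends [29, 21]): d = {'a': [29, 21], 'b': [29, 29, 21]}
After line 4: result = d['b'] = [29, 29, 21]

{'a': [29, 21], 'b': [29, 29, 21]}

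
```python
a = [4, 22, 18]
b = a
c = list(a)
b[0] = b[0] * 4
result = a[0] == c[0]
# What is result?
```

After line 1: a = [4, 22, 18]
After line 2 (b = a, alias): a = [4, 22, 18], b = [4, 22, 18]
After line 3 (c = list(a) is a copy, new object): c = [4, 22, 18]
After line 4 (b[0] = 4 * 4 = 16; mutates shared a/b): a = b = [16, 22, 18], c = [4, 22, 18]
After line 5 (a[0] = 16, c[0] = 4; result = False)

False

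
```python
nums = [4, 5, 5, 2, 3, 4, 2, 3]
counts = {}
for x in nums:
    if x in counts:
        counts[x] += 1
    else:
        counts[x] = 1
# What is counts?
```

Initial: counts = {}, nums = [4, 5, 5, 2, 3, 4, 2, 3]
See 4: counts = {4: 1}
See 5: counts = {4: 1, 5: 1}
See 5: counts = {4: 1, 5: 2}
See 2: counts = {4: 1, 5: 2, 2: 1}
See 3: counts = {4: 1, 5: 2, 2: 1, 3: 1}
See 4: counts = {4: 2, 5: 2, 2: 1, 3: 1}
See 2: counts = {4: 2, 5: 2, 2: 2, 3: 1}
See 3: counts = {4: 2, 5: 2, 2: 2, 3: 2}

{4: 2, 5: 2, 2: 2, 3: 2}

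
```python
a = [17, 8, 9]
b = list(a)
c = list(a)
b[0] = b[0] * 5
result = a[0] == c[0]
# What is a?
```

After line 1: a = [17, 8, 9]
After line 2 (b = list(a), copy): a = [17, 8, 9], b = [17, 8, 9]
After line 3 (c = list(a) is a copy, new object): c = [17, 8, 9]
After line 4 (b[0] = 17 * 5 = 85; only b mutates (copy)): a = [17, 8, 9], b = [85, 8, 9], c = [17, 8, 9]
After line 5 (a[0] = 17, c[0] = 17; result = True)

[17, 8, 9]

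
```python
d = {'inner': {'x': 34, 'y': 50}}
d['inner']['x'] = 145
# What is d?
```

After line 1: d = {'inner': {'x': 34, 'y': 50}}
After line 2 (inner x overwritten): d = {'inner': {'x': 145, 'y': 50}}

{'inner': {'x': 145, 'y': 50}}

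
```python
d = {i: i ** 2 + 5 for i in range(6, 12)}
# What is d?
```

{6: 41, 7: 54, 8: 69, 9: 86, 10: 105, 11: 126}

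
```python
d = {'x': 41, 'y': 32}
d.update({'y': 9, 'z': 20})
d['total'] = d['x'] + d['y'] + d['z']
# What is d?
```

After line 1: d = {'x': 41, 'y': 32}
After line 2 (y overwritten, z added): d = {'x': 41, 'y': 9, 'z': 20}
After line 3 (total = 41 + 9 + 20 = 70): d = {'x': 41, 'y': 9, 'z': 20, 'total': 70}

{'x': 41, 'y': 9, 'z': 20, 'total': 70}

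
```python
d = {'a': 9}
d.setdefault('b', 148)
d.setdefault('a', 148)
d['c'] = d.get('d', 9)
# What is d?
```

After line 1: d = {'a': 9}
After line 2 (setdefault adds 'b'=148): d = {'a': 9, 'b': 148}
After line 3 (setdefault 'a' no-op, already exists): d = {'a': 9, 'b': 148}
After line 4 (get('d', 9) returns default since 'd' not in d): d = {'a': 9, 'b': 148, 'c': 9}

{'a': 9, 'b': 148, 'c': 9}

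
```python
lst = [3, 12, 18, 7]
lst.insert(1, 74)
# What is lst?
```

[3, 74, 12, 18, 7]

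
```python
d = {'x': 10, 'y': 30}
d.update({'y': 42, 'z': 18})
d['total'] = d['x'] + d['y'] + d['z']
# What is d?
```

After line 1: d = {'x': 10, 'y': 30}
After line 2 (y overwritten, z added): d = {'x': 10, 'y': 42, 'z': 18}
After line 3 (total = 10 + 42 + 18 = 70): d = {'x': 10, 'y': 42, 'z': 18, 'total': 70}

{'x': 10, 'y': 42, 'z': 18, 'total': 70}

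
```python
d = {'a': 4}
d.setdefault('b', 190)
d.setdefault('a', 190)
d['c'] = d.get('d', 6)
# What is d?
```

After line 1: d = {'a': 4}
After line 2 (setdefault adds 'b'=190): d = {'a': 4, 'b': 190}
After line 3 (setdefault 'a' no-op, already exists): d = {'a': 4, 'b': 190}
After line 4 (get('d', 6) returns default since 'd' not in d): d = {'a': 4, 'b': 190, 'c': 6}

{'a': 4, 'b': 190, 'c': 6}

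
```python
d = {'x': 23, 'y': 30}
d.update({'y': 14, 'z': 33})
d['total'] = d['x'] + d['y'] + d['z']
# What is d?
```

After line 1: d = {'x': 23, 'y': 30}
After line 2 (y overwritten, z added): d = {'x': 23, 'y': 14, 'z': 33}
After line 3 (total = 23 + 14 + 33 = 70): d = {'x': 23, 'y': 14, 'z': 33, 'total': 70}

{'x': 23, 'y': 14, 'z': 33, 'total': 70}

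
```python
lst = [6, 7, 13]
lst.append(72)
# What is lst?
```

[6, 7, 13, 72]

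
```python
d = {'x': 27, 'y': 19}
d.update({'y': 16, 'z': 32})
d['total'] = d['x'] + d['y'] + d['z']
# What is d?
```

After line 1: d = {'x': 27, 'y': 19}
After line 2 (y overwritten, z added): d = {'x': 27, 'y': 16, 'z': 32}
After line 3 (total = 27 + 16 + 32 = 75): d = {'x': 27, 'y': 16, 'z': 32, 'total': 75}

{'x': 27, 'y': 16, 'z': 32, 'total': 75}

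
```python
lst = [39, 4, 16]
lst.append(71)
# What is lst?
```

[39, 4, 16, 71]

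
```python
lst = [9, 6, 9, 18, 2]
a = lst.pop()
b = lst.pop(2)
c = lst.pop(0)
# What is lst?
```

After line 1: lst = [9, 6, 9, 18, 2]
After line 2 (pop() -> a = 2): lst = [9, 6, 9, 18]
After line 3 (pop(2) -> b = 9): lst = [9, 6, 18]
After line 4 (pop(0) -> c = 9): lst = [6, 18]

[6, 18]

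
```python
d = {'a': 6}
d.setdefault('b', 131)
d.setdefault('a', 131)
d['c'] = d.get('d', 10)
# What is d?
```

After line 1: d = {'a': 6}
After line 2 (setdefault adds 'b'=131): d = {'a': 6, 'b': 131}
After line 3 (setdefault 'a' no-op, already exists): d = {'a': 6, 'b': 131}
After line 4 (get('d', 10) returns default since 'd' not in d): d = {'a': 6, 'b': 131, 'c': 10}

{'a': 6, 'b': 131, 'c': 10}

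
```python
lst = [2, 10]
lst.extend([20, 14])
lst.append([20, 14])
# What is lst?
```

After line 1: lst = [2, 10]
After line 2 (extend unpacks [20, 14]): lst = [2, 10, 20, 14]
After line 3 (append adds [20, 14] as single element): lst = [2, 10, 20, 14, [20, 14]]

[2, 10, 20, 14, [20, 14]]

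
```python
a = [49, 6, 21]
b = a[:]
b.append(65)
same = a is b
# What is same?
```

After line 1: a = [49, 6, 21]
After line 2 (b = a[:] is a shallow copy, new object): a = [49, 6, 21], b = [49, 6, 21]
After line 3 (append only mutates b): a = [49, 6, 21], b = [49, 6, 21, 65]
After line 4 (same = a is b; different objects -> False): same = False

False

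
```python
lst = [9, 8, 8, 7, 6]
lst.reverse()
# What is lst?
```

[6, 7, 8, 8, 9]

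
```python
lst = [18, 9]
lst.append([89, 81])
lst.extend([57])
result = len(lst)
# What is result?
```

After line 1: lst = [18, 9]
After line 2 (append adds [89, 81] as single element): lst = [18, 9, [89, 81]]
After line 3 (extend unpacks [57], adds 57): lst = [18, 9, [89, 81], 57]
After line 4: result = len(lst) = 4

4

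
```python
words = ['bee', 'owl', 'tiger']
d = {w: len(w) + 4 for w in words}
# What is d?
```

{'bee': 7, 'owl': 7, 'tiger': 9}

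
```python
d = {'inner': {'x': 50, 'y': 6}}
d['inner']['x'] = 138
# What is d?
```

After line 1: d = {'inner': {'x': 50, 'y': 6}}
After line 2 (inner x overwritten): d = {'inner': {'x': 138, 'y': 6}}

{'inner': {'x': 138, 'y': 6}}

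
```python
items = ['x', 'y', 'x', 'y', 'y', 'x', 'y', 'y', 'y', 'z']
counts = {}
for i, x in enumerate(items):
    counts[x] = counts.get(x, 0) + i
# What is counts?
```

Initial: counts = {}, items = ['x', 'y', 'x', 'y', 'y', 'x', 'y', 'y', 'y', 'z']
i=0, x='x': counts = {'x': 0}
i=1, x='y': counts = {'x': 0, 'y': 1}
i=2, x='x': counts = {'x': 2, 'y': 1}
i=3, x='y': counts = {'x': 2, 'y': 4}
i=4, x='y': counts = {'x': 2, 'y': 8}
i=5, x='x': counts = {'x': 7, 'y': 8}
i=6, x='y': counts = {'x': 7, 'y': 14}
i=7, x='y': counts = {'x': 7, 'y': 21}
i=8, x='y': counts = {'x': 7, 'y': 29}
i=9, x='z': counts = {'x': 7, 'y': 29, 'z': 9}

{'x': 7, 'y': 29, 'z': 9}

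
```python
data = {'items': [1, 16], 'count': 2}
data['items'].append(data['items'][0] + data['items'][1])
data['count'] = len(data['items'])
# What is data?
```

After line 1: data = {'items': [1, 16], 'count': 2}
After line 2 (append 1 + 16 = 17): data = {'items': [1, 16, 17], 'count': 2}
After line 3 (count = len(items) = 3): data = {'items': [1, 16, 17], 'count': 3}

{'items': [1, 16, 17], 'count': 3}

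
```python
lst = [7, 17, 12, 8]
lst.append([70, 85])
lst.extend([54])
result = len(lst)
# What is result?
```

After line 1: lst = [7, 17, 12, 8]
After line 2 (append adds [70, 85] as single element): lst = [7, 17, 12, 8, [70, 85]]
After line 3 (extend unpacks [54], adds 54): lst = [7, 17, 12, 8, [70, 85], 54]
After line 4: result = len(lst) = 6

6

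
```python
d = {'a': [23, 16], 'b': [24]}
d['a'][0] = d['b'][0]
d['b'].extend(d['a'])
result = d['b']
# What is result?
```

After line 1: d = {'a': [23, 16], 'b': [24]}
After line 2 (a[0] = b[0] = 24): d = {'a': [24, 16], 'b': [24]}
After line 3 (b.extend(a) appends [24, 16]): d = {'a': [24, 16], 'b': [24, 24, 16]}
After line 4: result = d['b'] = [24, 24, 16]

[24, 24, 16]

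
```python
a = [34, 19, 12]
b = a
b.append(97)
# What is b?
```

After line 1: a = [34, 19, 12]
After line 2 (b = a is an alias, same object): a = [34, 19, 12], b = [34, 19, 12]
After line 3 (b.append mutates the shared list): a = [34, 19, 12, 97], b = [34, 19, 12, 97]

[34, 19, 12, 97]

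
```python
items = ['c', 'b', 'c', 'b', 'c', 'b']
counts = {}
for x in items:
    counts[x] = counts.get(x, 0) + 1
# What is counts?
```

Initial: counts = {}, items = ['c', 'b', 'c', 'b', 'c', 'b']
See 'c': counts = {'c': 1}
See 'b': counts = {'c': 1, 'b': 1}
See 'c': counts = {'c': 2, 'b': 1}
See 'b': counts = {'c': 2, 'b': 2}
See 'c': counts = {'c': 3, 'b': 2}
See 'b': counts = {'c': 3, 'b': 3}

{'c': 3, 'b': 3}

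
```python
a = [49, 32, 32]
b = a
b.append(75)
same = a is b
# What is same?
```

After line 1: a = [49, 32, 32]
After line 2 (b = a is an alias, same object): a = [49, 32, 32], b = [49, 32, 32]
After line 3 (b.append mutates the shared list): a = [49, 32, 32, 75], b = [49, 32, 32, 75]
After line 4 (same = a is b; same object -> True): same = True

True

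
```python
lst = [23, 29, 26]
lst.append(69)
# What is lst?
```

[23, 29, 26, 69]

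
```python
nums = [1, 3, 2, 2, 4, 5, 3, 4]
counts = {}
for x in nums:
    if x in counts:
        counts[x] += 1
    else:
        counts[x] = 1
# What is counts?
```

Initial: counts = {}, nums = [1, 3, 2, 2, 4, 5, 3, 4]
See 1: counts = {1: 1}
See 3: counts = {1: 1, 3: 1}
See 2: counts = {1: 1, 3: 1, 2: 1}
See 2: counts = {1: 1, 3: 1, 2: 2}
See 4: counts = {1: 1, 3: 1, 2: 2, 4: 1}
See 5: counts = {1: 1, 3: 1, 2: 2, 4: 1, 5: 1}
See 3: counts = {1: 1, 3: 2, 2: 2, 4: 1, 5: 1}
See 4: counts = {1: 1, 3: 2, 2: 2, 4: 2, 5: 1}

{1: 1, 3: 2, 2: 2, 4: 2, 5: 1}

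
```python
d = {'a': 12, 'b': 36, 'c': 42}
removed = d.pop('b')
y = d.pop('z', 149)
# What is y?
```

After line 1: d = {'a': 12, 'b': 36, 'c': 42}
After line 2 (pop 'b' returns 36): d = {'a': 12, 'c': 42}, removed = 36
After line 3 (pop 'z' missing, returns default 149): d = {'a': 12, 'c': 42}, y = 149

149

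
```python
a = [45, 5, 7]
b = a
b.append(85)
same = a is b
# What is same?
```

After line 1: a = [45, 5, 7]
After line 2 (b = a is an alias, same object): a = [45, 5, 7], b = [45, 5, 7]
After line 3 (b.append mutates the shared list): a = [45, 5, 7, 85], b = [45, 5, 7, 85]
After line 4 (same = a is b; same object -> True): same = True

True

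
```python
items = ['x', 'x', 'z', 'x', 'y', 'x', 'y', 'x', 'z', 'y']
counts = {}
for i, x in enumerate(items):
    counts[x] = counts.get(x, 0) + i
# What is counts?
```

Initial: counts = {}, items = ['x', 'x', 'z', 'x', 'y', 'x', 'y', 'x', 'z', 'y']
i=0, x='x': counts = {'x': 0}
i=1, x='x': counts = {'x': 1}
i=2, x='z': counts = {'x': 1, 'z': 2}
i=3, x='x': counts = {'x': 4, 'z': 2}
i=4, x='y': counts = {'x': 4, 'z': 2, 'y': 4}
i=5, x='x': counts = {'x': 9, 'z': 2, 'y': 4}
i=6, x='y': counts = {'x': 9, 'z': 2, 'y': 10}
i=7, x='x': counts = {'x': 16, 'z': 2, 'y': 10}
i=8, x='z': counts = {'x': 16, 'z': 10, 'y': 10}
i=9, x='y': counts = {'x': 16, 'z': 10, 'y': 19}

{'x': 16, 'z': 10, 'y': 19}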